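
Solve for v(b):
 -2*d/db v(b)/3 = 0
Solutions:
 v(b) = C1


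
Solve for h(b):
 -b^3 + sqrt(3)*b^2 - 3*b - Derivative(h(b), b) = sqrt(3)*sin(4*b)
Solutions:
 h(b) = C1 - b^4/4 + sqrt(3)*b^3/3 - 3*b^2/2 + sqrt(3)*cos(4*b)/4


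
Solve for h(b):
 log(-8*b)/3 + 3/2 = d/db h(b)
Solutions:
 h(b) = C1 + b*log(-b)/3 + b*(log(2) + 7/6)


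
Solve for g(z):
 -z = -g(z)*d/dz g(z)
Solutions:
 g(z) = -sqrt(C1 + z^2)
 g(z) = sqrt(C1 + z^2)


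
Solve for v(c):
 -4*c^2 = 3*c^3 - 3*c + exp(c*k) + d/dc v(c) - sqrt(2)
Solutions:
 v(c) = C1 - 3*c^4/4 - 4*c^3/3 + 3*c^2/2 + sqrt(2)*c - exp(c*k)/k


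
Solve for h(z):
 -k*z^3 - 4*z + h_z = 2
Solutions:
 h(z) = C1 + k*z^4/4 + 2*z^2 + 2*z


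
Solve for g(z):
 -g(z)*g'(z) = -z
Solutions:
 g(z) = -sqrt(C1 + z^2)
 g(z) = sqrt(C1 + z^2)


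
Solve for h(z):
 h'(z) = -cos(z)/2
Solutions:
 h(z) = C1 - sin(z)/2


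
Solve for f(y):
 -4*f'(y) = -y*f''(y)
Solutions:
 f(y) = C1 + C2*y^5


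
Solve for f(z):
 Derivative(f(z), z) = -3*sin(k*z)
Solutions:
 f(z) = C1 + 3*cos(k*z)/k


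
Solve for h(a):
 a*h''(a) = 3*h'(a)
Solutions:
 h(a) = C1 + C2*a^4


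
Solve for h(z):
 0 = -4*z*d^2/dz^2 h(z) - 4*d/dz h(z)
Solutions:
 h(z) = C1 + C2*log(z)


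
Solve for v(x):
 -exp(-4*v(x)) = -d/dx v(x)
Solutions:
 v(x) = log(-I*(C1 + 4*x)^(1/4))
 v(x) = log(I*(C1 + 4*x)^(1/4))
 v(x) = log(-(C1 + 4*x)^(1/4))
 v(x) = log(C1 + 4*x)/4


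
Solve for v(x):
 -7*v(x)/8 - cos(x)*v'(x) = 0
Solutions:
 v(x) = C1*(sin(x) - 1)^(7/16)/(sin(x) + 1)^(7/16)


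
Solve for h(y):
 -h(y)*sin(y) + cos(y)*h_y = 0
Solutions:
 h(y) = C1/cos(y)


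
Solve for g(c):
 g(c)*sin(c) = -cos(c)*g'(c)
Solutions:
 g(c) = C1*cos(c)


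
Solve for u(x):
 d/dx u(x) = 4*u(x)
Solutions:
 u(x) = C1*exp(4*x)


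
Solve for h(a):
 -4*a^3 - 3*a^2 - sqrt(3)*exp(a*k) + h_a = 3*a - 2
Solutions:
 h(a) = C1 + a^4 + a^3 + 3*a^2/2 - 2*a + sqrt(3)*exp(a*k)/k


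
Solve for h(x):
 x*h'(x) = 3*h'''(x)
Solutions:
 h(x) = C1 + Integral(C2*airyai(3^(2/3)*x/3) + C3*airybi(3^(2/3)*x/3), x)


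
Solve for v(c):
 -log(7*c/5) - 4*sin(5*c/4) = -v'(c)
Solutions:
 v(c) = C1 + c*log(c) - c*log(5) - c + c*log(7) - 16*cos(5*c/4)/5


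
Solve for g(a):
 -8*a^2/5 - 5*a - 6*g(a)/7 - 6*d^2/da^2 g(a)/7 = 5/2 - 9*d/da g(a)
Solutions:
 g(a) = C1*exp(a*(21 - 5*sqrt(17))/4) + C2*exp(a*(5*sqrt(17) + 21)/4) - 28*a^2/15 - 1351*a/30 - 14161/30


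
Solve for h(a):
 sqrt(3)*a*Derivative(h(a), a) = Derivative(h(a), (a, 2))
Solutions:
 h(a) = C1 + C2*erfi(sqrt(2)*3^(1/4)*a/2)


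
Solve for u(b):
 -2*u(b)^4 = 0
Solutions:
 u(b) = 0


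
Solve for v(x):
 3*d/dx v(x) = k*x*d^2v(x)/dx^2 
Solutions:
 v(x) = C1 + x^(((re(k) + 3)*re(k) + im(k)^2)/(re(k)^2 + im(k)^2))*(C2*sin(3*log(x)*Abs(im(k))/(re(k)^2 + im(k)^2)) + C3*cos(3*log(x)*im(k)/(re(k)^2 + im(k)^2)))


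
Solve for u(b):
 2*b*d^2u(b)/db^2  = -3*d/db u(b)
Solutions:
 u(b) = C1 + C2/sqrt(b)


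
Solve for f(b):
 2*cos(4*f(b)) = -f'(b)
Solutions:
 f(b) = -asin((C1 + exp(16*b))/(C1 - exp(16*b)))/4 + pi/4
 f(b) = asin((C1 + exp(16*b))/(C1 - exp(16*b)))/4


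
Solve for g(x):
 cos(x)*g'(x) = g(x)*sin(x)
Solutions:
 g(x) = C1/cos(x)


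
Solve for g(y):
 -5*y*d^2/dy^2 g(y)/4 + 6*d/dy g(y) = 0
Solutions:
 g(y) = C1 + C2*y^(29/5)


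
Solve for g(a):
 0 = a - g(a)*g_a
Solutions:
 g(a) = -sqrt(C1 + a^2)
 g(a) = sqrt(C1 + a^2)


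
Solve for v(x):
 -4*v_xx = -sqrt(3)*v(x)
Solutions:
 v(x) = C1*exp(-3^(1/4)*x/2) + C2*exp(3^(1/4)*x/2)


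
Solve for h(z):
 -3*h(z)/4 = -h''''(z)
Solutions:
 h(z) = C1*exp(-sqrt(2)*3^(1/4)*z/2) + C2*exp(sqrt(2)*3^(1/4)*z/2) + C3*sin(sqrt(2)*3^(1/4)*z/2) + C4*cos(sqrt(2)*3^(1/4)*z/2)


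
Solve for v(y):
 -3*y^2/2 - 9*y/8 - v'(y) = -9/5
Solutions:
 v(y) = C1 - y^3/2 - 9*y^2/16 + 9*y/5


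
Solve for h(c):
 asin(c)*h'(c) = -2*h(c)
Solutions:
 h(c) = C1*exp(-2*Integral(1/asin(c), c))


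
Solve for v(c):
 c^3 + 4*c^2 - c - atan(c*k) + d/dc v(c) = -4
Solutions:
 v(c) = C1 - c^4/4 - 4*c^3/3 + c^2/2 - 4*c + Piecewise((c*atan(c*k) - log(c^2*k^2 + 1)/(2*k), Ne(k, 0)), (0, True))


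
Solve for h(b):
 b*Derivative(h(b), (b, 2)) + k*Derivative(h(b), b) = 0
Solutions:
 h(b) = C1 + b^(1 - re(k))*(C2*sin(log(b)*Abs(im(k))) + C3*cos(log(b)*im(k)))


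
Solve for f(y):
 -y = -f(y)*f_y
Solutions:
 f(y) = -sqrt(C1 + y^2)
 f(y) = sqrt(C1 + y^2)


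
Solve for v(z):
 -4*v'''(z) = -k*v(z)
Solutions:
 v(z) = C1*exp(2^(1/3)*k^(1/3)*z/2) + C2*exp(2^(1/3)*k^(1/3)*z*(-1 + sqrt(3)*I)/4) + C3*exp(-2^(1/3)*k^(1/3)*z*(1 + sqrt(3)*I)/4)


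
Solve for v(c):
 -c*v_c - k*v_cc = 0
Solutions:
 v(c) = C1 + C2*sqrt(k)*erf(sqrt(2)*c*sqrt(1/k)/2)


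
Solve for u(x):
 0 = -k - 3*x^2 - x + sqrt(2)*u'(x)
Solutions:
 u(x) = C1 + sqrt(2)*k*x/2 + sqrt(2)*x^3/2 + sqrt(2)*x^2/4


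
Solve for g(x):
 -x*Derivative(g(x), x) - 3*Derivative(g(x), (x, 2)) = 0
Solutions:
 g(x) = C1 + C2*erf(sqrt(6)*x/6)


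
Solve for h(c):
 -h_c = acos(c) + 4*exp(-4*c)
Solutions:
 h(c) = C1 - c*acos(c) + sqrt(1 - c^2) + exp(-4*c)


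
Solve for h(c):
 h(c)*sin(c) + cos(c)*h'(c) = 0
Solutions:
 h(c) = C1*cos(c)


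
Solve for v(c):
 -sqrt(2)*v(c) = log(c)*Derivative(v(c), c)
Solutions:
 v(c) = C1*exp(-sqrt(2)*li(c))


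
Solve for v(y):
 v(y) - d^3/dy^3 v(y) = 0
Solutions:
 v(y) = C3*exp(y) + (C1*sin(sqrt(3)*y/2) + C2*cos(sqrt(3)*y/2))*exp(-y/2)


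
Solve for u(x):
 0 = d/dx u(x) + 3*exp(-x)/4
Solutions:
 u(x) = C1 + 3*exp(-x)/4


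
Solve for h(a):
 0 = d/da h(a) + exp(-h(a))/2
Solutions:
 h(a) = log(C1 - a/2)


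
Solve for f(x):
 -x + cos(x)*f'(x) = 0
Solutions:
 f(x) = C1 + Integral(x/cos(x), x)


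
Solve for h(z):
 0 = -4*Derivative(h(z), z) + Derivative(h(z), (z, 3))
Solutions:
 h(z) = C1 + C2*exp(-2*z) + C3*exp(2*z)


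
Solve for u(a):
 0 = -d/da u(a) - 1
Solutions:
 u(a) = C1 - a


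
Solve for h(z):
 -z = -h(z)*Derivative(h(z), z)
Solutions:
 h(z) = -sqrt(C1 + z^2)
 h(z) = sqrt(C1 + z^2)


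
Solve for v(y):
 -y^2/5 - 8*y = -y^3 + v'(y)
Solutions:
 v(y) = C1 + y^4/4 - y^3/15 - 4*y^2


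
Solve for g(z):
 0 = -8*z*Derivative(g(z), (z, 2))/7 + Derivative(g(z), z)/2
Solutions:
 g(z) = C1 + C2*z^(23/16)


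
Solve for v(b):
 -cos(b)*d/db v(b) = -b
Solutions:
 v(b) = C1 + Integral(b/cos(b), b)


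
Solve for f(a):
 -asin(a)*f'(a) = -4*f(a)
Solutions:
 f(a) = C1*exp(4*Integral(1/asin(a), a))


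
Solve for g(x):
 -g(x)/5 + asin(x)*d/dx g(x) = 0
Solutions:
 g(x) = C1*exp(Integral(1/asin(x), x)/5)


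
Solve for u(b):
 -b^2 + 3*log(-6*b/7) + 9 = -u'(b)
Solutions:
 u(b) = C1 + b^3/3 - 3*b*log(-b) + 3*b*(-2 - log(6) + log(7))


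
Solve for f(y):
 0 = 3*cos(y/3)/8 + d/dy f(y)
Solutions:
 f(y) = C1 - 9*sin(y/3)/8


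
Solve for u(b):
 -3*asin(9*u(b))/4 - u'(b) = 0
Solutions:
 Integral(1/asin(9*_y), (_y, u(b))) = C1 - 3*b/4


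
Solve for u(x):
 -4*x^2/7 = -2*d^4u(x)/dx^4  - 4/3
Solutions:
 u(x) = C1 + C2*x + C3*x^2 + C4*x^3 + x^6/1260 - x^4/36


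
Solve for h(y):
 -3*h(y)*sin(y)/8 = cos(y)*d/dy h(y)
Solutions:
 h(y) = C1*cos(y)^(3/8)


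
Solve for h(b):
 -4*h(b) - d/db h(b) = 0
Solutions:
 h(b) = C1*exp(-4*b)


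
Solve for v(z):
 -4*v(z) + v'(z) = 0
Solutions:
 v(z) = C1*exp(4*z)


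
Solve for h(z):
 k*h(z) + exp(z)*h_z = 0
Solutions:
 h(z) = C1*exp(k*exp(-z))


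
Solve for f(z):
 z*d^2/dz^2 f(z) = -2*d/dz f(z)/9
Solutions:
 f(z) = C1 + C2*z^(7/9)


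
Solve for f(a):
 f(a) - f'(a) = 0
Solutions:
 f(a) = C1*exp(a)


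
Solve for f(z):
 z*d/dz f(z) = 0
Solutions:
 f(z) = C1


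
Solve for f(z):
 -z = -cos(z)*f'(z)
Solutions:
 f(z) = C1 + Integral(z/cos(z), z)


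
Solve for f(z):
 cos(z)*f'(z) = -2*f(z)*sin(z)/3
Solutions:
 f(z) = C1*cos(z)^(2/3)


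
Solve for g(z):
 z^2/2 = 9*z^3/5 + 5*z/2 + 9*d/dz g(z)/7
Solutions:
 g(z) = C1 - 7*z^4/20 + 7*z^3/54 - 35*z^2/36


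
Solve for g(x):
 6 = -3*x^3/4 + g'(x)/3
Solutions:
 g(x) = C1 + 9*x^4/16 + 18*x


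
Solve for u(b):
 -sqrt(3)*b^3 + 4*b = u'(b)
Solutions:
 u(b) = C1 - sqrt(3)*b^4/4 + 2*b^2


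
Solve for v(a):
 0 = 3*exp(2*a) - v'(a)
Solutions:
 v(a) = C1 + 3*exp(2*a)/2


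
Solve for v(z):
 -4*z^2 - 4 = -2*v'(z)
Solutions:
 v(z) = C1 + 2*z^3/3 + 2*z


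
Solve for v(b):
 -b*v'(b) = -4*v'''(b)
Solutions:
 v(b) = C1 + Integral(C2*airyai(2^(1/3)*b/2) + C3*airybi(2^(1/3)*b/2), b)


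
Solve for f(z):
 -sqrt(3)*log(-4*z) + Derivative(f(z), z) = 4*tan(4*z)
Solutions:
 f(z) = C1 + sqrt(3)*z*(log(-z) - 1) + 2*sqrt(3)*z*log(2) - log(cos(4*z))


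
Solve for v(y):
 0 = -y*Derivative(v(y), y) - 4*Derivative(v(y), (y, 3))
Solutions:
 v(y) = C1 + Integral(C2*airyai(-2^(1/3)*y/2) + C3*airybi(-2^(1/3)*y/2), y)


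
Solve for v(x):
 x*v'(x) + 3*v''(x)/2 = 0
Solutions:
 v(x) = C1 + C2*erf(sqrt(3)*x/3)


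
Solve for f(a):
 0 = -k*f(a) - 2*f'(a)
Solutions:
 f(a) = C1*exp(-a*k/2)


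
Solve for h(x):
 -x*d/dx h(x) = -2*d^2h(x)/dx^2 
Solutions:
 h(x) = C1 + C2*erfi(x/2)


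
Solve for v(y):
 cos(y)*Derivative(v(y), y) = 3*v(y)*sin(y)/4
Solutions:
 v(y) = C1/cos(y)^(3/4)


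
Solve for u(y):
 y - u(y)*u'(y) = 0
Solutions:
 u(y) = -sqrt(C1 + y^2)
 u(y) = sqrt(C1 + y^2)


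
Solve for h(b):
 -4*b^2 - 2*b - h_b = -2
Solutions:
 h(b) = C1 - 4*b^3/3 - b^2 + 2*b


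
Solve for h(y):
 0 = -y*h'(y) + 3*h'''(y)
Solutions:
 h(y) = C1 + Integral(C2*airyai(3^(2/3)*y/3) + C3*airybi(3^(2/3)*y/3), y)


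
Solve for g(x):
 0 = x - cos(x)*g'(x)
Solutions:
 g(x) = C1 + Integral(x/cos(x), x)


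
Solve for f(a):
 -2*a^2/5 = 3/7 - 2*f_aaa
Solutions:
 f(a) = C1 + C2*a + C3*a^2 + a^5/300 + a^3/28


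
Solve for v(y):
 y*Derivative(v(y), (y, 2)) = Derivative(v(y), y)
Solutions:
 v(y) = C1 + C2*y^2


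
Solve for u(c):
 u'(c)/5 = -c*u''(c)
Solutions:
 u(c) = C1 + C2*c^(4/5)


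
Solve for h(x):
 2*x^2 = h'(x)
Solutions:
 h(x) = C1 + 2*x^3/3


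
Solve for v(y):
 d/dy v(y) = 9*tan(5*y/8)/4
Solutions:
 v(y) = C1 - 18*log(cos(5*y/8))/5


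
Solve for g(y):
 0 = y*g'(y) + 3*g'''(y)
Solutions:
 g(y) = C1 + Integral(C2*airyai(-3^(2/3)*y/3) + C3*airybi(-3^(2/3)*y/3), y)


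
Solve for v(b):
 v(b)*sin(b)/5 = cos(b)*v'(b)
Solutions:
 v(b) = C1/cos(b)^(1/5)


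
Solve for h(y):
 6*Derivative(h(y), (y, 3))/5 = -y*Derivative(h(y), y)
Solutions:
 h(y) = C1 + Integral(C2*airyai(-5^(1/3)*6^(2/3)*y/6) + C3*airybi(-5^(1/3)*6^(2/3)*y/6), y)


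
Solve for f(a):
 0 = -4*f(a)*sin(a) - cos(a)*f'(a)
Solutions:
 f(a) = C1*cos(a)^4


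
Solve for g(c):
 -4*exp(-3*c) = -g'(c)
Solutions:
 g(c) = C1 - 4*exp(-3*c)/3


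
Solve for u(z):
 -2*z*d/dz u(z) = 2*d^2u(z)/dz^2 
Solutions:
 u(z) = C1 + C2*erf(sqrt(2)*z/2)


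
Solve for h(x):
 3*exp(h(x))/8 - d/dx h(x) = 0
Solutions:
 h(x) = log(-1/(C1 + 3*x)) + 3*log(2)


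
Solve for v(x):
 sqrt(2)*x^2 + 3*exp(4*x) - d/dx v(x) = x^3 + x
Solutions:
 v(x) = C1 - x^4/4 + sqrt(2)*x^3/3 - x^2/2 + 3*exp(4*x)/4


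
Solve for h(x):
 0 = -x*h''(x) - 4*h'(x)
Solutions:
 h(x) = C1 + C2/x^3


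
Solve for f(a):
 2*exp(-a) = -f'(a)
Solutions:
 f(a) = C1 + 2*exp(-a)


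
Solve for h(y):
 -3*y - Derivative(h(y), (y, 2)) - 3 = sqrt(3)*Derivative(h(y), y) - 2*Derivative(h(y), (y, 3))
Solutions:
 h(y) = C1 + C2*exp(y*(1 - sqrt(1 + 8*sqrt(3)))/4) + C3*exp(y*(1 + sqrt(1 + 8*sqrt(3)))/4) - sqrt(3)*y^2/2 - sqrt(3)*y + y


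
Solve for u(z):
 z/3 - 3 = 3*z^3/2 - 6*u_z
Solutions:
 u(z) = C1 + z^4/16 - z^2/36 + z/2


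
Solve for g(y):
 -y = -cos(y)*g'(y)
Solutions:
 g(y) = C1 + Integral(y/cos(y), y)


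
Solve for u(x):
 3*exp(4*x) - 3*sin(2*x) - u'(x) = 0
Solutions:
 u(x) = C1 + 3*exp(4*x)/4 + 3*cos(2*x)/2


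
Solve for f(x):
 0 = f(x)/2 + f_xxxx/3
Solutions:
 f(x) = (C1*sin(6^(1/4)*x/2) + C2*cos(6^(1/4)*x/2))*exp(-6^(1/4)*x/2) + (C3*sin(6^(1/4)*x/2) + C4*cos(6^(1/4)*x/2))*exp(6^(1/4)*x/2)


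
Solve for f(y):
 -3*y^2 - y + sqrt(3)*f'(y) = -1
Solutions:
 f(y) = C1 + sqrt(3)*y^3/3 + sqrt(3)*y^2/6 - sqrt(3)*y/3


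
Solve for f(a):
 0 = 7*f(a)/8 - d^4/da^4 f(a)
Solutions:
 f(a) = C1*exp(-14^(1/4)*a/2) + C2*exp(14^(1/4)*a/2) + C3*sin(14^(1/4)*a/2) + C4*cos(14^(1/4)*a/2)


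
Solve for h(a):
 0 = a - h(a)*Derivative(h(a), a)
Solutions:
 h(a) = -sqrt(C1 + a^2)
 h(a) = sqrt(C1 + a^2)


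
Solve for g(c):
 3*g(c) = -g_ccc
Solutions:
 g(c) = C3*exp(-3^(1/3)*c) + (C1*sin(3^(5/6)*c/2) + C2*cos(3^(5/6)*c/2))*exp(3^(1/3)*c/2)


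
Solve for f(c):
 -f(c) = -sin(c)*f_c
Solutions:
 f(c) = C1*sqrt(cos(c) - 1)/sqrt(cos(c) + 1)


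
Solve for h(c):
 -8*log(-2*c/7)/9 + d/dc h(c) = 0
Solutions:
 h(c) = C1 + 8*c*log(-c)/9 + 8*c*(-log(7) - 1 + log(2))/9


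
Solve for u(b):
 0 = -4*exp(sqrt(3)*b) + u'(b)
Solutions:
 u(b) = C1 + 4*sqrt(3)*exp(sqrt(3)*b)/3


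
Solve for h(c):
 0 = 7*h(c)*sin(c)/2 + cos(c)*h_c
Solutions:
 h(c) = C1*cos(c)^(7/2)


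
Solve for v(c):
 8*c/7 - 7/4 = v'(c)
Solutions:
 v(c) = C1 + 4*c^2/7 - 7*c/4


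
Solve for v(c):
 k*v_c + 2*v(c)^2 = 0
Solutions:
 v(c) = k/(C1*k + 2*c)


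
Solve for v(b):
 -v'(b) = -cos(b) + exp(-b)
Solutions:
 v(b) = C1 + sin(b) + exp(-b)


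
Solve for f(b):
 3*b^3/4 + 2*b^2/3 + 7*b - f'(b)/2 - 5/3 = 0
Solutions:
 f(b) = C1 + 3*b^4/8 + 4*b^3/9 + 7*b^2 - 10*b/3


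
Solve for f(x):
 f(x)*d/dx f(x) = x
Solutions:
 f(x) = -sqrt(C1 + x^2)
 f(x) = sqrt(C1 + x^2)


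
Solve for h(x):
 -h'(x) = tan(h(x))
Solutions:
 h(x) = pi - asin(C1*exp(-x))
 h(x) = asin(C1*exp(-x))


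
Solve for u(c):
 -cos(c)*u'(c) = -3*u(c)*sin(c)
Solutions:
 u(c) = C1/cos(c)^3


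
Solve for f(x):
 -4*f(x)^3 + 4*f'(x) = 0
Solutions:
 f(x) = -sqrt(2)*sqrt(-1/(C1 + x))/2
 f(x) = sqrt(2)*sqrt(-1/(C1 + x))/2


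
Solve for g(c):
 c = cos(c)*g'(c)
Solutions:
 g(c) = C1 + Integral(c/cos(c), c)


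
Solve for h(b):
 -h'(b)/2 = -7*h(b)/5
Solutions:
 h(b) = C1*exp(14*b/5)


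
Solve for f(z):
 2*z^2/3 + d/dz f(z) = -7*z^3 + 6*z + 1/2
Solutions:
 f(z) = C1 - 7*z^4/4 - 2*z^3/9 + 3*z^2 + z/2


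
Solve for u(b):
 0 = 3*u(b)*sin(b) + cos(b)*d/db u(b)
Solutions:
 u(b) = C1*cos(b)^3


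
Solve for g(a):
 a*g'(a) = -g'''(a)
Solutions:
 g(a) = C1 + Integral(C2*airyai(-a) + C3*airybi(-a), a)


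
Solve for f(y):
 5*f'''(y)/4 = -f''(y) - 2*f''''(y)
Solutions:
 f(y) = C1 + C2*y + (C3*sin(sqrt(103)*y/16) + C4*cos(sqrt(103)*y/16))*exp(-5*y/16)


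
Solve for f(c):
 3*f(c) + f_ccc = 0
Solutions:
 f(c) = C3*exp(-3^(1/3)*c) + (C1*sin(3^(5/6)*c/2) + C2*cos(3^(5/6)*c/2))*exp(3^(1/3)*c/2)


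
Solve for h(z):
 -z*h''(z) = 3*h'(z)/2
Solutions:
 h(z) = C1 + C2/sqrt(z)


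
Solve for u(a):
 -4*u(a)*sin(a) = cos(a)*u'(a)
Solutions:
 u(a) = C1*cos(a)^4


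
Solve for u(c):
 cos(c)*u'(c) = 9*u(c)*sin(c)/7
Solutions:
 u(c) = C1/cos(c)^(9/7)


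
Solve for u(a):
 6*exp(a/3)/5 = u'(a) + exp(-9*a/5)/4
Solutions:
 u(a) = C1 + 18*exp(a/3)/5 + 5*exp(-9*a/5)/36


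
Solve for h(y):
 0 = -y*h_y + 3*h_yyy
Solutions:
 h(y) = C1 + Integral(C2*airyai(3^(2/3)*y/3) + C3*airybi(3^(2/3)*y/3), y)


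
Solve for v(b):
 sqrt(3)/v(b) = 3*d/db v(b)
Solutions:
 v(b) = -sqrt(C1 + 6*sqrt(3)*b)/3
 v(b) = sqrt(C1 + 6*sqrt(3)*b)/3


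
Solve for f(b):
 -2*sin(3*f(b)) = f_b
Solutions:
 f(b) = -acos((-C1 - exp(12*b))/(C1 - exp(12*b)))/3 + 2*pi/3
 f(b) = acos((-C1 - exp(12*b))/(C1 - exp(12*b)))/3


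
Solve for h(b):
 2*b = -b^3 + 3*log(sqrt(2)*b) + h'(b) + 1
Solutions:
 h(b) = C1 + b^4/4 + b^2 - 3*b*log(b) - 3*b*log(2)/2 + 2*b


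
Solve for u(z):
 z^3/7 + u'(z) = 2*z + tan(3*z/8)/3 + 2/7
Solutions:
 u(z) = C1 - z^4/28 + z^2 + 2*z/7 - 8*log(cos(3*z/8))/9


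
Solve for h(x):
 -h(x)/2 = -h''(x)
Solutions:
 h(x) = C1*exp(-sqrt(2)*x/2) + C2*exp(sqrt(2)*x/2)


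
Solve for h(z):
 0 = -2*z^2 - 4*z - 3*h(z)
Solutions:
 h(z) = 2*z*(-z - 2)/3


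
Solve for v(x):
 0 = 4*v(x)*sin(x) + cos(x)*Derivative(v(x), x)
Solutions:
 v(x) = C1*cos(x)^4


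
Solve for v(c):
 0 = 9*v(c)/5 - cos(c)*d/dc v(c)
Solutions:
 v(c) = C1*(sin(c) + 1)^(9/10)/(sin(c) - 1)^(9/10)


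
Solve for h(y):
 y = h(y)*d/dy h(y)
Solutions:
 h(y) = -sqrt(C1 + y^2)
 h(y) = sqrt(C1 + y^2)


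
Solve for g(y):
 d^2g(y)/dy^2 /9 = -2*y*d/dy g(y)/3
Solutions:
 g(y) = C1 + C2*erf(sqrt(3)*y)


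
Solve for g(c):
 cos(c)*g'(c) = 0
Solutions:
 g(c) = C1


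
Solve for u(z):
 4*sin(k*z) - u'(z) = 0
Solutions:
 u(z) = C1 - 4*cos(k*z)/k


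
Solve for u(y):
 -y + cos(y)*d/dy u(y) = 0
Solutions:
 u(y) = C1 + Integral(y/cos(y), y)


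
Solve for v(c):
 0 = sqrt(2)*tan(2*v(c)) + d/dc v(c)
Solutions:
 v(c) = -asin(C1*exp(-2*sqrt(2)*c))/2 + pi/2
 v(c) = asin(C1*exp(-2*sqrt(2)*c))/2


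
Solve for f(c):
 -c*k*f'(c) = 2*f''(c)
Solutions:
 f(c) = Piecewise((-sqrt(pi)*C1*erf(c*sqrt(k)/2)/sqrt(k) - C2, (k > 0) | (k < 0)), (-C1*c - C2, True))


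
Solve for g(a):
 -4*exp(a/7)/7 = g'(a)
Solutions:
 g(a) = C1 - 4*exp(a/7)


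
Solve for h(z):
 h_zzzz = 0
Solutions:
 h(z) = C1 + C2*z + C3*z^2 + C4*z^3


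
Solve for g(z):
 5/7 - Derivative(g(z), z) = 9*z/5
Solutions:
 g(z) = C1 - 9*z^2/10 + 5*z/7


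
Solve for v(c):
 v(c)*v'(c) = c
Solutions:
 v(c) = -sqrt(C1 + c^2)
 v(c) = sqrt(C1 + c^2)


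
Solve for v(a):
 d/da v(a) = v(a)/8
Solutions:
 v(a) = C1*exp(a/8)


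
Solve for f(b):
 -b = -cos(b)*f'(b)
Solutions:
 f(b) = C1 + Integral(b/cos(b), b)


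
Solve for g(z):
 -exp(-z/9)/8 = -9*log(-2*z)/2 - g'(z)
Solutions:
 g(z) = C1 - 9*z*log(-z)/2 + 9*z*(1 - log(2))/2 - 9*exp(-z/9)/8


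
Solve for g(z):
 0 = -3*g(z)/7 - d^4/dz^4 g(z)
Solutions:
 g(z) = (C1*sin(sqrt(2)*3^(1/4)*7^(3/4)*z/14) + C2*cos(sqrt(2)*3^(1/4)*7^(3/4)*z/14))*exp(-sqrt(2)*3^(1/4)*7^(3/4)*z/14) + (C3*sin(sqrt(2)*3^(1/4)*7^(3/4)*z/14) + C4*cos(sqrt(2)*3^(1/4)*7^(3/4)*z/14))*exp(sqrt(2)*3^(1/4)*7^(3/4)*z/14)


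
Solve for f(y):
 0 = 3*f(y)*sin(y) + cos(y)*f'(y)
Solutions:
 f(y) = C1*cos(y)^3


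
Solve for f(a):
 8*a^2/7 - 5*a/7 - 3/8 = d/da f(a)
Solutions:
 f(a) = C1 + 8*a^3/21 - 5*a^2/14 - 3*a/8


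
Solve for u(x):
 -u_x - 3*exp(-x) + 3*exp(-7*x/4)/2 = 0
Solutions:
 u(x) = C1 + 3*exp(-x) - 6*exp(-7*x/4)/7


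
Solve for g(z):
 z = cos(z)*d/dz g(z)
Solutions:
 g(z) = C1 + Integral(z/cos(z), z)


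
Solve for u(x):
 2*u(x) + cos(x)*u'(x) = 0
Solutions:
 u(x) = C1*(sin(x) - 1)/(sin(x) + 1)


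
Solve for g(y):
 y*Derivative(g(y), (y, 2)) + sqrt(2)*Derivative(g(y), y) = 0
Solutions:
 g(y) = C1 + C2*y^(1 - sqrt(2))


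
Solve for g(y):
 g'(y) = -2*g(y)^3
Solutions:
 g(y) = -sqrt(2)*sqrt(-1/(C1 - 2*y))/2
 g(y) = sqrt(2)*sqrt(-1/(C1 - 2*y))/2


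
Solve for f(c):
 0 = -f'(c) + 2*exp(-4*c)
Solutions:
 f(c) = C1 - exp(-4*c)/2


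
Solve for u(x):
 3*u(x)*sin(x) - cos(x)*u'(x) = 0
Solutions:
 u(x) = C1/cos(x)^3


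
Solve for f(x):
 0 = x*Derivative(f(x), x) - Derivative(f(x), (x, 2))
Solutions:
 f(x) = C1 + C2*erfi(sqrt(2)*x/2)


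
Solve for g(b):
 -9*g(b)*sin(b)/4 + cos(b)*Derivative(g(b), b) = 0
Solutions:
 g(b) = C1/cos(b)^(9/4)


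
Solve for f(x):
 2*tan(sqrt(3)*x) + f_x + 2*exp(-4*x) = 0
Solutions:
 f(x) = C1 - sqrt(3)*log(tan(sqrt(3)*x)^2 + 1)/3 + exp(-4*x)/2


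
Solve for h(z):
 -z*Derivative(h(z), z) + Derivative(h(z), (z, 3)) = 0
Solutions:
 h(z) = C1 + Integral(C2*airyai(z) + C3*airybi(z), z)


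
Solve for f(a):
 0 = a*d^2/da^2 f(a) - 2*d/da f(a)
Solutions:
 f(a) = C1 + C2*a^3


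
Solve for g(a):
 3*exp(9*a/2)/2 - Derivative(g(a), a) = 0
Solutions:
 g(a) = C1 + exp(9*a/2)/3


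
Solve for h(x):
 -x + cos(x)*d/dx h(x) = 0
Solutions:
 h(x) = C1 + Integral(x/cos(x), x)


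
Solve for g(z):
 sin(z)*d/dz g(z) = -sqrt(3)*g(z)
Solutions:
 g(z) = C1*(cos(z) + 1)^(sqrt(3)/2)/(cos(z) - 1)^(sqrt(3)/2)


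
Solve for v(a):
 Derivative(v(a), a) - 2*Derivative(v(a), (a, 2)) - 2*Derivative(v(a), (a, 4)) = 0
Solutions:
 v(a) = C1 + C2*exp(6^(1/3)*a*(-(9 + sqrt(129))^(1/3) + 2*6^(1/3)/(9 + sqrt(129))^(1/3))/12)*sin(2^(1/3)*3^(1/6)*a*(6*2^(1/3)/(9 + sqrt(129))^(1/3) + 3^(2/3)*(9 + sqrt(129))^(1/3))/12) + C3*exp(6^(1/3)*a*(-(9 + sqrt(129))^(1/3) + 2*6^(1/3)/(9 + sqrt(129))^(1/3))/12)*cos(2^(1/3)*3^(1/6)*a*(6*2^(1/3)/(9 + sqrt(129))^(1/3) + 3^(2/3)*(9 + sqrt(129))^(1/3))/12) + C4*exp(-6^(1/3)*a*(-(9 + sqrt(129))^(1/3) + 2*6^(1/3)/(9 + sqrt(129))^(1/3))/6)


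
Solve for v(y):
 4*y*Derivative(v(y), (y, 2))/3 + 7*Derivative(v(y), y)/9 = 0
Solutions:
 v(y) = C1 + C2*y^(5/12)


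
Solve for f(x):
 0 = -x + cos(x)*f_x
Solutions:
 f(x) = C1 + Integral(x/cos(x), x)


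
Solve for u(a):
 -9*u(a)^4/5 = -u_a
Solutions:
 u(a) = 5^(1/3)*(-1/(C1 + 27*a))^(1/3)
 u(a) = 5^(1/3)*(-1/(C1 + 9*a))^(1/3)*(-3^(2/3) - 3*3^(1/6)*I)/6
 u(a) = 5^(1/3)*(-1/(C1 + 9*a))^(1/3)*(-3^(2/3) + 3*3^(1/6)*I)/6


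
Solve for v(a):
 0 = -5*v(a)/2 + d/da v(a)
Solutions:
 v(a) = C1*exp(5*a/2)


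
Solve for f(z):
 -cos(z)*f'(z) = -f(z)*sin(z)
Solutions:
 f(z) = C1/cos(z)


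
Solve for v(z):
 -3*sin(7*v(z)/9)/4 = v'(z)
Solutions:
 3*z/4 + 9*log(cos(7*v(z)/9) - 1)/14 - 9*log(cos(7*v(z)/9) + 1)/14 = C1


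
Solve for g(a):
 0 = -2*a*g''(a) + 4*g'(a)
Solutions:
 g(a) = C1 + C2*a^3


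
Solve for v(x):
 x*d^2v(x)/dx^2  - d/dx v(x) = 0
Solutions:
 v(x) = C1 + C2*x^2


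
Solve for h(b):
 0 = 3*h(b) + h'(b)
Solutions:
 h(b) = C1*exp(-3*b)


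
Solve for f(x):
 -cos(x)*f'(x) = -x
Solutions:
 f(x) = C1 + Integral(x/cos(x), x)


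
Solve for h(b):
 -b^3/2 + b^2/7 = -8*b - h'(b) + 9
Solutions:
 h(b) = C1 + b^4/8 - b^3/21 - 4*b^2 + 9*b


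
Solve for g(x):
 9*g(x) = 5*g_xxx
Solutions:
 g(x) = C3*exp(15^(2/3)*x/5) + (C1*sin(3*3^(1/6)*5^(2/3)*x/10) + C2*cos(3*3^(1/6)*5^(2/3)*x/10))*exp(-15^(2/3)*x/10)


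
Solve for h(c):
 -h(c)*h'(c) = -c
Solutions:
 h(c) = -sqrt(C1 + c^2)
 h(c) = sqrt(C1 + c^2)


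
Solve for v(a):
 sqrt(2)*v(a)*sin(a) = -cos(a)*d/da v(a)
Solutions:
 v(a) = C1*cos(a)^(sqrt(2))


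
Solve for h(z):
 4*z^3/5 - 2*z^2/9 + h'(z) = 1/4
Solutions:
 h(z) = C1 - z^4/5 + 2*z^3/27 + z/4


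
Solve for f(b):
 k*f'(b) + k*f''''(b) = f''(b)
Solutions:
 f(b) = C1 + C2*exp(2^(1/3)*b*(6^(1/3)*(sqrt(3)*sqrt(27 - 4/k^3) + 9)^(1/3)/12 - 2^(1/3)*3^(5/6)*I*(sqrt(3)*sqrt(27 - 4/k^3) + 9)^(1/3)/12 - 2/(k*(-3^(1/3) + 3^(5/6)*I)*(sqrt(3)*sqrt(27 - 4/k^3) + 9)^(1/3)))) + C3*exp(2^(1/3)*b*(6^(1/3)*(sqrt(3)*sqrt(27 - 4/k^3) + 9)^(1/3)/12 + 2^(1/3)*3^(5/6)*I*(sqrt(3)*sqrt(27 - 4/k^3) + 9)^(1/3)/12 + 2/(k*(3^(1/3) + 3^(5/6)*I)*(sqrt(3)*sqrt(27 - 4/k^3) + 9)^(1/3)))) + C4*exp(-6^(1/3)*b*(2^(1/3)*(sqrt(3)*sqrt(27 - 4/k^3) + 9)^(1/3) + 2*3^(1/3)/(k*(sqrt(3)*sqrt(27 - 4/k^3) + 9)^(1/3)))/6)


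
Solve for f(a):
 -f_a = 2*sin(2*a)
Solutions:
 f(a) = C1 + cos(2*a)


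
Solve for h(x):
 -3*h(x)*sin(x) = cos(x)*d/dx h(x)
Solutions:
 h(x) = C1*cos(x)^3


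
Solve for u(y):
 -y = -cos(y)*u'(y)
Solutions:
 u(y) = C1 + Integral(y/cos(y), y)


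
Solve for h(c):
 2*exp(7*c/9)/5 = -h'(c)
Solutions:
 h(c) = C1 - 18*exp(7*c/9)/35


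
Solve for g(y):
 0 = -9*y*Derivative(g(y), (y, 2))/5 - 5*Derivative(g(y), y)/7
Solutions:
 g(y) = C1 + C2*y^(38/63)


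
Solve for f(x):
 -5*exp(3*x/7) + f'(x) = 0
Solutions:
 f(x) = C1 + 35*exp(3*x/7)/3


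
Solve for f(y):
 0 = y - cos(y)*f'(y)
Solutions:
 f(y) = C1 + Integral(y/cos(y), y)


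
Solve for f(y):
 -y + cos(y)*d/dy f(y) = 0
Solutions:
 f(y) = C1 + Integral(y/cos(y), y)


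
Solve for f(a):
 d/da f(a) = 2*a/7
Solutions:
 f(a) = C1 + a^2/7


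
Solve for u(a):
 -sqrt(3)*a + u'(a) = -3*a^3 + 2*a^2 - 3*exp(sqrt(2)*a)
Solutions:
 u(a) = C1 - 3*a^4/4 + 2*a^3/3 + sqrt(3)*a^2/2 - 3*sqrt(2)*exp(sqrt(2)*a)/2


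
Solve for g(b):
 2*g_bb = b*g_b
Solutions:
 g(b) = C1 + C2*erfi(b/2)


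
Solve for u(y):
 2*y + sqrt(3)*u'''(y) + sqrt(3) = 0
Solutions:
 u(y) = C1 + C2*y + C3*y^2 - sqrt(3)*y^4/36 - y^3/6


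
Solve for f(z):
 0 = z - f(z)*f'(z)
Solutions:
 f(z) = -sqrt(C1 + z^2)
 f(z) = sqrt(C1 + z^2)


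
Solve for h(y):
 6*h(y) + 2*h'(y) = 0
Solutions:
 h(y) = C1*exp(-3*y)


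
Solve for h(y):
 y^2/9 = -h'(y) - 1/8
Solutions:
 h(y) = C1 - y^3/27 - y/8


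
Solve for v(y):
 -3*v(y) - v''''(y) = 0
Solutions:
 v(y) = (C1*sin(sqrt(2)*3^(1/4)*y/2) + C2*cos(sqrt(2)*3^(1/4)*y/2))*exp(-sqrt(2)*3^(1/4)*y/2) + (C3*sin(sqrt(2)*3^(1/4)*y/2) + C4*cos(sqrt(2)*3^(1/4)*y/2))*exp(sqrt(2)*3^(1/4)*y/2)


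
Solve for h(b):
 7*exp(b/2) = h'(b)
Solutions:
 h(b) = C1 + 14*exp(b/2)


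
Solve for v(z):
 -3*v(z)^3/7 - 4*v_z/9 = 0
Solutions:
 v(z) = -sqrt(14)*sqrt(-1/(C1 - 27*z))
 v(z) = sqrt(14)*sqrt(-1/(C1 - 27*z))


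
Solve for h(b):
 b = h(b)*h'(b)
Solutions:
 h(b) = -sqrt(C1 + b^2)
 h(b) = sqrt(C1 + b^2)


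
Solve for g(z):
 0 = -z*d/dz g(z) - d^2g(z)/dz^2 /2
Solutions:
 g(z) = C1 + C2*erf(z)


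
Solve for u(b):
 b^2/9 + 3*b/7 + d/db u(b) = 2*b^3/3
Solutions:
 u(b) = C1 + b^4/6 - b^3/27 - 3*b^2/14


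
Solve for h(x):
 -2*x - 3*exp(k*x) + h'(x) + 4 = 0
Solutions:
 h(x) = C1 + x^2 - 4*x + 3*exp(k*x)/k


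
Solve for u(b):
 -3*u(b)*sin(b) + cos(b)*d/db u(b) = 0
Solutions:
 u(b) = C1/cos(b)^3


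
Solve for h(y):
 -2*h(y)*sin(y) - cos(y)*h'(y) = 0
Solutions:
 h(y) = C1*cos(y)^2


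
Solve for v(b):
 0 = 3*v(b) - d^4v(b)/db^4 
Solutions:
 v(b) = C1*exp(-3^(1/4)*b) + C2*exp(3^(1/4)*b) + C3*sin(3^(1/4)*b) + C4*cos(3^(1/4)*b)


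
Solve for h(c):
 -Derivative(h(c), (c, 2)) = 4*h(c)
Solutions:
 h(c) = C1*sin(2*c) + C2*cos(2*c)


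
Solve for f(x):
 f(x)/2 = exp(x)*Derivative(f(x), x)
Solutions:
 f(x) = C1*exp(-exp(-x)/2)


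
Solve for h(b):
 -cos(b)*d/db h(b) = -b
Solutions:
 h(b) = C1 + Integral(b/cos(b), b)


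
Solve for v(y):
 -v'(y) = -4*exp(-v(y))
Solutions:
 v(y) = log(C1 + 4*y)


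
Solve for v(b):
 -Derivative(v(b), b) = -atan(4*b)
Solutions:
 v(b) = C1 + b*atan(4*b) - log(16*b^2 + 1)/8


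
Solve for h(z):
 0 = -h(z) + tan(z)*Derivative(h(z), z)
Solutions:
 h(z) = C1*sin(z)


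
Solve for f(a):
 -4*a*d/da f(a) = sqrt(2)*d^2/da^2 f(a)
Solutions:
 f(a) = C1 + C2*erf(2^(1/4)*a)


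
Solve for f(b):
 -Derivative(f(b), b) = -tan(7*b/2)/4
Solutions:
 f(b) = C1 - log(cos(7*b/2))/14


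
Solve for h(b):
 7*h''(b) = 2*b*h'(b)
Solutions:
 h(b) = C1 + C2*erfi(sqrt(7)*b/7)


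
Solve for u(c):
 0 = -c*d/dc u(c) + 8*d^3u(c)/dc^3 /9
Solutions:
 u(c) = C1 + Integral(C2*airyai(3^(2/3)*c/2) + C3*airybi(3^(2/3)*c/2), c)


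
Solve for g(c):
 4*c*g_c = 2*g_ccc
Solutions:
 g(c) = C1 + Integral(C2*airyai(2^(1/3)*c) + C3*airybi(2^(1/3)*c), c)


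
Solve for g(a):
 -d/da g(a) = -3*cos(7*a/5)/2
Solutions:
 g(a) = C1 + 15*sin(7*a/5)/14


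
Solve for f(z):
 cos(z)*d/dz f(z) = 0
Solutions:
 f(z) = C1


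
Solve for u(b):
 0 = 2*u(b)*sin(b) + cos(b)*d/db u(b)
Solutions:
 u(b) = C1*cos(b)^2


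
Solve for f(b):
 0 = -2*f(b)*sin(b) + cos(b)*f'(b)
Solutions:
 f(b) = C1/cos(b)^2


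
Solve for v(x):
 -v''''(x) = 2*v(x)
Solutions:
 v(x) = (C1*sin(2^(3/4)*x/2) + C2*cos(2^(3/4)*x/2))*exp(-2^(3/4)*x/2) + (C3*sin(2^(3/4)*x/2) + C4*cos(2^(3/4)*x/2))*exp(2^(3/4)*x/2)


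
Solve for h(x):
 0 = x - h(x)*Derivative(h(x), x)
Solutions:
 h(x) = -sqrt(C1 + x^2)
 h(x) = sqrt(C1 + x^2)


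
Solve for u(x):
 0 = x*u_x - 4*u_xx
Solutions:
 u(x) = C1 + C2*erfi(sqrt(2)*x/4)


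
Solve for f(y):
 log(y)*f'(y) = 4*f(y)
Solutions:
 f(y) = C1*exp(4*li(y))


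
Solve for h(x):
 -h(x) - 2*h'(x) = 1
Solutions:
 h(x) = C1*exp(-x/2) - 1


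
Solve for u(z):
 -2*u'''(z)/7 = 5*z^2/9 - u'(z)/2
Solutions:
 u(z) = C1 + C2*exp(-sqrt(7)*z/2) + C3*exp(sqrt(7)*z/2) + 10*z^3/27 + 80*z/63


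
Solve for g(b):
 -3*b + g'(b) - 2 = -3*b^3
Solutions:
 g(b) = C1 - 3*b^4/4 + 3*b^2/2 + 2*b


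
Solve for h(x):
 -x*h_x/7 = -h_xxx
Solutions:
 h(x) = C1 + Integral(C2*airyai(7^(2/3)*x/7) + C3*airybi(7^(2/3)*x/7), x)


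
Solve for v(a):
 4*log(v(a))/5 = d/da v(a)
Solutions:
 li(v(a)) = C1 + 4*a/5


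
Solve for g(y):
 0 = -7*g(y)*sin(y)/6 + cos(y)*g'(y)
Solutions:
 g(y) = C1/cos(y)^(7/6)


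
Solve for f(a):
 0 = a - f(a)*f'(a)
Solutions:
 f(a) = -sqrt(C1 + a^2)
 f(a) = sqrt(C1 + a^2)


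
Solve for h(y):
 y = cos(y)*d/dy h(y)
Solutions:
 h(y) = C1 + Integral(y/cos(y), y)


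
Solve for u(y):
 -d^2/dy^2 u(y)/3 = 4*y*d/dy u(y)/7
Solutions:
 u(y) = C1 + C2*erf(sqrt(42)*y/7)


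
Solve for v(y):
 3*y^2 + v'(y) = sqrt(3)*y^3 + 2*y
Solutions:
 v(y) = C1 + sqrt(3)*y^4/4 - y^3 + y^2


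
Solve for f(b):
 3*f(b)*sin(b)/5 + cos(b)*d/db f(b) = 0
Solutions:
 f(b) = C1*cos(b)^(3/5)


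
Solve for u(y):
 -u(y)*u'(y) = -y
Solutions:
 u(y) = -sqrt(C1 + y^2)
 u(y) = sqrt(C1 + y^2)


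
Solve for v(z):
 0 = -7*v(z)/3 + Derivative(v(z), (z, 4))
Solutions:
 v(z) = C1*exp(-3^(3/4)*7^(1/4)*z/3) + C2*exp(3^(3/4)*7^(1/4)*z/3) + C3*sin(3^(3/4)*7^(1/4)*z/3) + C4*cos(3^(3/4)*7^(1/4)*z/3)


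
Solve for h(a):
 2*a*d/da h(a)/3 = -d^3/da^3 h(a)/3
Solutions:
 h(a) = C1 + Integral(C2*airyai(-2^(1/3)*a) + C3*airybi(-2^(1/3)*a), a)


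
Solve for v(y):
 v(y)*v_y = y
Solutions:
 v(y) = -sqrt(C1 + y^2)
 v(y) = sqrt(C1 + y^2)


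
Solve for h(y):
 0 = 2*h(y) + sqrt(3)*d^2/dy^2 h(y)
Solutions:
 h(y) = C1*sin(sqrt(2)*3^(3/4)*y/3) + C2*cos(sqrt(2)*3^(3/4)*y/3)


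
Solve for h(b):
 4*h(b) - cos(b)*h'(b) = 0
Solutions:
 h(b) = C1*(sin(b)^2 + 2*sin(b) + 1)/(sin(b)^2 - 2*sin(b) + 1)


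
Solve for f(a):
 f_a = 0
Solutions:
 f(a) = C1


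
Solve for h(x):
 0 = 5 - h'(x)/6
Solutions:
 h(x) = C1 + 30*x


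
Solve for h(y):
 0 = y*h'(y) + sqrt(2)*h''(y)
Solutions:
 h(y) = C1 + C2*erf(2^(1/4)*y/2)


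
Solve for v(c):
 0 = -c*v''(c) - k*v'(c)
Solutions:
 v(c) = C1 + c^(1 - re(k))*(C2*sin(log(c)*Abs(im(k))) + C3*cos(log(c)*im(k)))


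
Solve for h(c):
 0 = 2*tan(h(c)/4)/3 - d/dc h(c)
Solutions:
 h(c) = -4*asin(C1*exp(c/6)) + 4*pi
 h(c) = 4*asin(C1*exp(c/6))


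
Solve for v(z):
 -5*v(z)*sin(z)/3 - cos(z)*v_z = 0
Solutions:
 v(z) = C1*cos(z)^(5/3)


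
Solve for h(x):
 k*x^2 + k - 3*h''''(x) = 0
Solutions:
 h(x) = C1 + C2*x + C3*x^2 + C4*x^3 + k*x^6/1080 + k*x^4/72


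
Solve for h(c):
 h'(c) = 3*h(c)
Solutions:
 h(c) = C1*exp(3*c)


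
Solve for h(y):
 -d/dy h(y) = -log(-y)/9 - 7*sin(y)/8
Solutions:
 h(y) = C1 + y*log(-y)/9 - y/9 - 7*cos(y)/8


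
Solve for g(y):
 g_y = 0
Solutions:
 g(y) = C1


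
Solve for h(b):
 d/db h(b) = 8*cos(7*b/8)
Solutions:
 h(b) = C1 + 64*sin(7*b/8)/7


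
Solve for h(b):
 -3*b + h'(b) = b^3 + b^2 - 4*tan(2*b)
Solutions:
 h(b) = C1 + b^4/4 + b^3/3 + 3*b^2/2 + 2*log(cos(2*b))


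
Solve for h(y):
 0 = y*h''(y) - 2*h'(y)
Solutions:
 h(y) = C1 + C2*y^3


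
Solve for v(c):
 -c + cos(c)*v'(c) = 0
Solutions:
 v(c) = C1 + Integral(c/cos(c), c)


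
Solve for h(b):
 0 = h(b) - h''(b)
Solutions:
 h(b) = C1*exp(-b) + C2*exp(b)


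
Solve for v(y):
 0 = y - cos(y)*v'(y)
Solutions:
 v(y) = C1 + Integral(y/cos(y), y)


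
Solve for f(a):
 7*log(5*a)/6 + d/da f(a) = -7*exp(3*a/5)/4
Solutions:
 f(a) = C1 - 7*a*log(a)/6 + 7*a*(1 - log(5))/6 - 35*exp(3*a/5)/12


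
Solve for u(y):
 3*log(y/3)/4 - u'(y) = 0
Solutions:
 u(y) = C1 + 3*y*log(y)/4 - 3*y*log(3)/4 - 3*y/4


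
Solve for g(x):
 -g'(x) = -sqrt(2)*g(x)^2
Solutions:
 g(x) = -1/(C1 + sqrt(2)*x)


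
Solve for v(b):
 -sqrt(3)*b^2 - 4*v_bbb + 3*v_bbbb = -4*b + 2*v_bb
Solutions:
 v(b) = C1 + C2*b + C3*exp(b*(2 - sqrt(10))/3) + C4*exp(b*(2 + sqrt(10))/3) - sqrt(3)*b^4/24 + b^3*(1 + sqrt(3))/3 + b^2*(-11*sqrt(3)/4 - 2)


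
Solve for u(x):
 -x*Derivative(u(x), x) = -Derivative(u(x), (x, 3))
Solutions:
 u(x) = C1 + Integral(C2*airyai(x) + C3*airybi(x), x)


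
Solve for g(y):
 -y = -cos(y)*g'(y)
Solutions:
 g(y) = C1 + Integral(y/cos(y), y)


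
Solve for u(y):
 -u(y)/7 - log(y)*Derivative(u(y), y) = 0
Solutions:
 u(y) = C1*exp(-li(y)/7)


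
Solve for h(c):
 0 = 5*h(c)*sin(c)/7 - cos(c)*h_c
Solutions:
 h(c) = C1/cos(c)^(5/7)


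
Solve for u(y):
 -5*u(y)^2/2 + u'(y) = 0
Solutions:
 u(y) = -2/(C1 + 5*y)


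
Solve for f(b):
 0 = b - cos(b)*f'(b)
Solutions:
 f(b) = C1 + Integral(b/cos(b), b)


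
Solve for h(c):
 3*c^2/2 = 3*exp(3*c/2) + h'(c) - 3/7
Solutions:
 h(c) = C1 + c^3/2 + 3*c/7 - 2*exp(3*c/2)


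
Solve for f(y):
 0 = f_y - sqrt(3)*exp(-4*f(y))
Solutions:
 f(y) = log(-I*(C1 + 4*sqrt(3)*y)^(1/4))
 f(y) = log(I*(C1 + 4*sqrt(3)*y)^(1/4))
 f(y) = log(-(C1 + 4*sqrt(3)*y)^(1/4))
 f(y) = log(C1 + 4*sqrt(3)*y)/4


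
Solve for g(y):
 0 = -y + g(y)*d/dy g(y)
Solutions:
 g(y) = -sqrt(C1 + y^2)
 g(y) = sqrt(C1 + y^2)


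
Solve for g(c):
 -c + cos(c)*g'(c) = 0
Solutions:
 g(c) = C1 + Integral(c/cos(c), c)


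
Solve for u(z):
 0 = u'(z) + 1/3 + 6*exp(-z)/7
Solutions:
 u(z) = C1 - z/3 + 6*exp(-z)/7


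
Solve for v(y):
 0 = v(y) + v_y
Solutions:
 v(y) = C1*exp(-y)


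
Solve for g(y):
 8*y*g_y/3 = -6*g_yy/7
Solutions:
 g(y) = C1 + C2*erf(sqrt(14)*y/3)


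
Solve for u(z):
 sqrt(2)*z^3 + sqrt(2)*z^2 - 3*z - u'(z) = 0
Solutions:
 u(z) = C1 + sqrt(2)*z^4/4 + sqrt(2)*z^3/3 - 3*z^2/2


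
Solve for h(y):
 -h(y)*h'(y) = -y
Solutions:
 h(y) = -sqrt(C1 + y^2)
 h(y) = sqrt(C1 + y^2)


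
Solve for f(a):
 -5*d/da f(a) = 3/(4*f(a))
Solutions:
 f(a) = -sqrt(C1 - 30*a)/10
 f(a) = sqrt(C1 - 30*a)/10


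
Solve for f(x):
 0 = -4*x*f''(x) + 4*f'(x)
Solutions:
 f(x) = C1 + C2*x^2


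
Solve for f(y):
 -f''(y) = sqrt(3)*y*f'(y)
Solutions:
 f(y) = C1 + C2*erf(sqrt(2)*3^(1/4)*y/2)


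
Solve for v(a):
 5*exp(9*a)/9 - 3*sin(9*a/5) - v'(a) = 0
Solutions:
 v(a) = C1 + 5*exp(9*a)/81 + 5*cos(9*a/5)/3


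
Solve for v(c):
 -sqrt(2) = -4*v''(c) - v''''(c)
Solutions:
 v(c) = C1 + C2*c + C3*sin(2*c) + C4*cos(2*c) + sqrt(2)*c^2/8


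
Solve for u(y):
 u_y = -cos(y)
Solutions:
 u(y) = C1 - sin(y)


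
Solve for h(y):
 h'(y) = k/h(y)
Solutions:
 h(y) = -sqrt(C1 + 2*k*y)
 h(y) = sqrt(C1 + 2*k*y)


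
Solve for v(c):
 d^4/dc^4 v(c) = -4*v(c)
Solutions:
 v(c) = (C1*sin(c) + C2*cos(c))*exp(-c) + (C3*sin(c) + C4*cos(c))*exp(c)


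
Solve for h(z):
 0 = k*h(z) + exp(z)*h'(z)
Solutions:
 h(z) = C1*exp(k*exp(-z))


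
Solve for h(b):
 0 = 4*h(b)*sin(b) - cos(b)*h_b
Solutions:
 h(b) = C1/cos(b)^4


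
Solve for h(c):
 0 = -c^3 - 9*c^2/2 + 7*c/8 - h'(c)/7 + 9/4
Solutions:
 h(c) = C1 - 7*c^4/4 - 21*c^3/2 + 49*c^2/16 + 63*c/4


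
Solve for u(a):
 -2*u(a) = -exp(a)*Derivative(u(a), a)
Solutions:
 u(a) = C1*exp(-2*exp(-a))


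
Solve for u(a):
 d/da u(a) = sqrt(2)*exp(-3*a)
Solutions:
 u(a) = C1 - sqrt(2)*exp(-3*a)/3


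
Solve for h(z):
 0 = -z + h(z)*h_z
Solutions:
 h(z) = -sqrt(C1 + z^2)
 h(z) = sqrt(C1 + z^2)


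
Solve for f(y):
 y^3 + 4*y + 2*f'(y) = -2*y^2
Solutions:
 f(y) = C1 - y^4/8 - y^3/3 - y^2


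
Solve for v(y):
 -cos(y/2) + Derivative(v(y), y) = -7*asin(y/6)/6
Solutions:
 v(y) = C1 - 7*y*asin(y/6)/6 - 7*sqrt(36 - y^2)/6 + 2*sin(y/2)


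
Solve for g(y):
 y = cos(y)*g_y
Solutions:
 g(y) = C1 + Integral(y/cos(y), y)


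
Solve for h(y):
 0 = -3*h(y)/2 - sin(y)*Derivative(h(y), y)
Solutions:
 h(y) = C1*(cos(y) + 1)^(3/4)/(cos(y) - 1)^(3/4)


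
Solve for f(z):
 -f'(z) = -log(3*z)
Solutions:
 f(z) = C1 + z*log(z) - z + z*log(3)


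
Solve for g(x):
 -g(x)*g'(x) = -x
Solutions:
 g(x) = -sqrt(C1 + x^2)
 g(x) = sqrt(C1 + x^2)


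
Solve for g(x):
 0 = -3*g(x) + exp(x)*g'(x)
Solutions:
 g(x) = C1*exp(-3*exp(-x))


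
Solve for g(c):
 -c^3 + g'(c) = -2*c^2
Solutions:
 g(c) = C1 + c^4/4 - 2*c^3/3


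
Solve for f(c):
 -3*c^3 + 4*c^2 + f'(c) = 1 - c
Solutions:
 f(c) = C1 + 3*c^4/4 - 4*c^3/3 - c^2/2 + c


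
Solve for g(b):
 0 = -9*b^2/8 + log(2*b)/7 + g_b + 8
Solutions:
 g(b) = C1 + 3*b^3/8 - b*log(b)/7 - 55*b/7 - b*log(2)/7


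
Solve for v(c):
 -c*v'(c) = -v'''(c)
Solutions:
 v(c) = C1 + Integral(C2*airyai(c) + C3*airybi(c), c)


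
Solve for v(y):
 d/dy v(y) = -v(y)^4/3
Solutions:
 v(y) = (-1 - sqrt(3)*I)*(1/(C1 + y))^(1/3)/2
 v(y) = (-1 + sqrt(3)*I)*(1/(C1 + y))^(1/3)/2
 v(y) = (1/(C1 + y))^(1/3)


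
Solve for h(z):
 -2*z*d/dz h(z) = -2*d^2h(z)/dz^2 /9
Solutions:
 h(z) = C1 + C2*erfi(3*sqrt(2)*z/2)


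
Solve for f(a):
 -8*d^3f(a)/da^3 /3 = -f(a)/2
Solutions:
 f(a) = C3*exp(2^(2/3)*3^(1/3)*a/4) + (C1*sin(2^(2/3)*3^(5/6)*a/8) + C2*cos(2^(2/3)*3^(5/6)*a/8))*exp(-2^(2/3)*3^(1/3)*a/8)


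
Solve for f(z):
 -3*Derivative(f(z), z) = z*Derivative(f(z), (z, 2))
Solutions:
 f(z) = C1 + C2/z^2


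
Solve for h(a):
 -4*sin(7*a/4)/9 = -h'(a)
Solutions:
 h(a) = C1 - 16*cos(7*a/4)/63


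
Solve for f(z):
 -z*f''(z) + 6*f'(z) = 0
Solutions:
 f(z) = C1 + C2*z^7


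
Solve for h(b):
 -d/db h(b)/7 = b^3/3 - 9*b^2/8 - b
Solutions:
 h(b) = C1 - 7*b^4/12 + 21*b^3/8 + 7*b^2/2


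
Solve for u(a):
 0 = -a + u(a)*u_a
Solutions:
 u(a) = -sqrt(C1 + a^2)
 u(a) = sqrt(C1 + a^2)


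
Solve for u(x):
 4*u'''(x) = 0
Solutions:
 u(x) = C1 + C2*x + C3*x^2


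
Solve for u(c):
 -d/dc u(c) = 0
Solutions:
 u(c) = C1


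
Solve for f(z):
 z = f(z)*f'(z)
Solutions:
 f(z) = -sqrt(C1 + z^2)
 f(z) = sqrt(C1 + z^2)


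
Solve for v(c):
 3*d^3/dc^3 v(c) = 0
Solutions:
 v(c) = C1 + C2*c + C3*c^2


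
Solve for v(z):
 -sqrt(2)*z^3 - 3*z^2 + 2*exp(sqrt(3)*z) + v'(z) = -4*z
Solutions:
 v(z) = C1 + sqrt(2)*z^4/4 + z^3 - 2*z^2 - 2*sqrt(3)*exp(sqrt(3)*z)/3


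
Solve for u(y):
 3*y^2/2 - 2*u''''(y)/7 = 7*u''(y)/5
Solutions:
 u(y) = C1 + C2*y + C3*sin(7*sqrt(10)*y/10) + C4*cos(7*sqrt(10)*y/10) + 5*y^4/56 - 75*y^2/343


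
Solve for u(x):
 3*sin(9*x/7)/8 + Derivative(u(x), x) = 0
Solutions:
 u(x) = C1 + 7*cos(9*x/7)/24


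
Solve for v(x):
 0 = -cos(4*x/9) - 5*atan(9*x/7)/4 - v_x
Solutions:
 v(x) = C1 - 5*x*atan(9*x/7)/4 + 35*log(81*x^2 + 49)/72 - 9*sin(4*x/9)/4


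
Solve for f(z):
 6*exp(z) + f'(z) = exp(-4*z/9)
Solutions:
 f(z) = C1 - 6*exp(z) - 9*exp(-4*z/9)/4


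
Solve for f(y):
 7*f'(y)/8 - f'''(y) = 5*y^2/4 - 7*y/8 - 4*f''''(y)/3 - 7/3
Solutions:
 f(y) = C1 + C2*exp(y*((sqrt(399) + 20)^(-1/3) + 2 + (sqrt(399) + 20)^(1/3))/8)*sin(sqrt(3)*y*(-(sqrt(399) + 20)^(1/3) + (sqrt(399) + 20)^(-1/3))/8) + C3*exp(y*((sqrt(399) + 20)^(-1/3) + 2 + (sqrt(399) + 20)^(1/3))/8)*cos(sqrt(3)*y*(-(sqrt(399) + 20)^(1/3) + (sqrt(399) + 20)^(-1/3))/8) + C4*exp(y*(-(sqrt(399) + 20)^(1/3) - 1/(sqrt(399) + 20)^(1/3) + 1)/4) + 10*y^3/21 - y^2/2 + 88*y/147


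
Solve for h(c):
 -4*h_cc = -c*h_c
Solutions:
 h(c) = C1 + C2*erfi(sqrt(2)*c/4)


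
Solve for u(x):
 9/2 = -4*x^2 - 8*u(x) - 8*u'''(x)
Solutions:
 u(x) = C3*exp(-x) - x^2/2 + (C1*sin(sqrt(3)*x/2) + C2*cos(sqrt(3)*x/2))*exp(x/2) - 9/16
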